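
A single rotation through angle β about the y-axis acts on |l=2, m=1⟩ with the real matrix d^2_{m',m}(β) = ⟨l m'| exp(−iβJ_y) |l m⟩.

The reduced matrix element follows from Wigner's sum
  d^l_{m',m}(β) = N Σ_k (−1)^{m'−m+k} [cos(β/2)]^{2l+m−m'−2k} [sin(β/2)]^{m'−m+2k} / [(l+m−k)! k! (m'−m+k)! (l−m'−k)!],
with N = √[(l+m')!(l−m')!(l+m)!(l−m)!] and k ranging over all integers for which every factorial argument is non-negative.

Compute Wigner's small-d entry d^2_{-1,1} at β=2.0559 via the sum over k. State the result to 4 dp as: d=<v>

d^2_{-1,1}(β=2.0559) via Wigner's sum:
c=cos(2.0559/2)=0.516575, s=sin(2.0559/2)=0.856242; N=√[1·6·6·1]=6.000000
k: max(0,(1)−(-1))=2 … min(2+(1),2−(-1))=3
  k=2: (−1)^0·6.0000/(2)·0.5166^2·0.8562^2 = +0.586923
  k=3: (−1)^1·6.0000/(6)·0.5166^0·0.8562^4 = -0.537509
d^2_{-1,1}(2.0559) = +0.586923 -0.537509 = +0.049414

d=0.0494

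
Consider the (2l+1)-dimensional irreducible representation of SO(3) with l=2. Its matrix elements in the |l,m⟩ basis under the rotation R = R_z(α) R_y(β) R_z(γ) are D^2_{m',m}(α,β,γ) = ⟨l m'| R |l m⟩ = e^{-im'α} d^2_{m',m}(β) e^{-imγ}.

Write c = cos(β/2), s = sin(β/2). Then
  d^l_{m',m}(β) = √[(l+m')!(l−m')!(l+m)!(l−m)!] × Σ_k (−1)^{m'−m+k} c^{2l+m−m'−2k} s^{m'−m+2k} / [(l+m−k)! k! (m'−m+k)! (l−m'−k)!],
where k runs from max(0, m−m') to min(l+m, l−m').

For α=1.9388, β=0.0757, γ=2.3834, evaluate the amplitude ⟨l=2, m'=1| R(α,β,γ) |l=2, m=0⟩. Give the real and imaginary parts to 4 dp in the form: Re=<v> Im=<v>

First d^2_{1,0}(β=0.0757), then the phase factors e^{-i(1)α} and e^{-i(0)γ}:
c=cos(0.0757/2)=0.999284, s=sin(0.0757/2)=0.037841; N=√[6·1·2·2]=4.898979
The bounds max(0,m−m')=0 and min(l+m,l−m')=1 give 2 terms
  k=0: (−1)^1·4.8990/(2)·0.9993^3·0.0378^1 = -0.092492
  k=1: (−1)^2·4.8990/(2)·0.9993^1·0.0378^3 = +0.000133
d^2_{1,0}(0.0757) = -0.092492 +0.000133 = -0.092359
Phases: e^{-i·(1)·1.9388}=-0.359753-0.933047i, e^{-i·(0)·2.3834}=+1.000000+0.000000i ⇒ D=+0.033227+0.086176i

Re=0.0332 Im=0.0862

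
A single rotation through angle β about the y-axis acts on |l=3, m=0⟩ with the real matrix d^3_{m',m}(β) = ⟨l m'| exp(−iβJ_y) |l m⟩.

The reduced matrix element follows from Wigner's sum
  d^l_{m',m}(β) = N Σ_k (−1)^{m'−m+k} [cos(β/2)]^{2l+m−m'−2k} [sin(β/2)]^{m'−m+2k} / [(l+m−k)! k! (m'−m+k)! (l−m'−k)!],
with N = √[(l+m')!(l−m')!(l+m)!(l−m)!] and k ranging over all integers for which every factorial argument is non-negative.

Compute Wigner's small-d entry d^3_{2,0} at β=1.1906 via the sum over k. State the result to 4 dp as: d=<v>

d^3_{2,0}(β=1.1906) via Wigner's sum:
Half-angle: c=0.827980, s=0.560757. N=√(120·1·6·6)=65.726707
k∈{0,1} keeps every argument non-negative
  k=0: (−1)^2·65.7267/(12)·0.8280^4·0.5608^2 = +0.809451
  k=1: (−1)^3·65.7267/(12)·0.8280^2·0.5608^4 = -0.371279
d^3_{2,0}(1.1906) = +0.809451 -0.371279 = +0.438172

d=0.4382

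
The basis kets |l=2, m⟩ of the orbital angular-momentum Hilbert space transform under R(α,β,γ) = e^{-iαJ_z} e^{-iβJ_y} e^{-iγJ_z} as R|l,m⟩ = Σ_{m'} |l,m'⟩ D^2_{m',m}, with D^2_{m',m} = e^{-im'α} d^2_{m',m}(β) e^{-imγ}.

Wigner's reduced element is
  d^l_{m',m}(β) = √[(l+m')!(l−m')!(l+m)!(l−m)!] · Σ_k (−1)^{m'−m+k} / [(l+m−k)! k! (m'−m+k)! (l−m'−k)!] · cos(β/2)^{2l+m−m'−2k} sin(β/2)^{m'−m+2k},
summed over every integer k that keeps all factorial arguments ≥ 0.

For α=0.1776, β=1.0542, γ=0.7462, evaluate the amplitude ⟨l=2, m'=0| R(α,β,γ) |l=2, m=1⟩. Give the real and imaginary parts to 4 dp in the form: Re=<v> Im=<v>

Split into d^2_{0,1}(β=1.0542) × two z-phases.
With c≡cos(β/2)=0.864269 and s≡sin(β/2)=0.503029, N=[2·2·6·1]^{1/2}=4.898979
k∈{1,2} keeps every argument non-negative
  k=1: (−1)^0·4.8990/(2)·0.8643^3·0.5030^1 = +0.795456
  k=2: (−1)^1·4.8990/(2)·0.8643^1·0.5030^3 = -0.269466
d^2_{0,1}(1.0542) = +0.795456 -0.269466 = +0.525990
D = (+1.000000+0.000000i)·(+0.525990)·(+0.734274-0.678853i) = +0.386221-0.357070i

Re=0.3862 Im=-0.3571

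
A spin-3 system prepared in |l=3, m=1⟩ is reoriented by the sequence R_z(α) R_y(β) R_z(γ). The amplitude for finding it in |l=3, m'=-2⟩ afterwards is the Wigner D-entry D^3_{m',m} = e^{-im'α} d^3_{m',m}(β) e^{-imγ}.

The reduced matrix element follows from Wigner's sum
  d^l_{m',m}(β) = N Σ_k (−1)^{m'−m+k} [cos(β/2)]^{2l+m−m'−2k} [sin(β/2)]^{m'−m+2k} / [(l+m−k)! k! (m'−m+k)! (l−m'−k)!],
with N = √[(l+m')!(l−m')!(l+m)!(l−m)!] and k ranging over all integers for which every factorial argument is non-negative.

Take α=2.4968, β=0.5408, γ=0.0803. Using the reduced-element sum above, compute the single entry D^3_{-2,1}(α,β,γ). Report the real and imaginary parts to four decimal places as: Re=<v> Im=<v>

First d^3_{-2,1}(β=0.5408), then the phase factors e^{-i(-2)α} and e^{-i(1)γ}:
c=cos(0.5408/2)=0.963664, s=sin(0.5408/2)=0.267117; N=√[1·120·24·2]=75.894664
The bounds max(0,m−m')=3 and min(l+m,l−m')=4 give 2 terms
  k=3: (−1)^0·75.8947/(12)·0.9637^3·0.2671^3 = +0.107873
  k=4: (−1)^1·75.8947/(24)·0.9637^1·0.2671^5 = -0.004144
d^3_{-2,1}(0.5408) = +0.107873 -0.004144 = +0.103729
D = (+0.277519-0.960720i)·(+0.103729)·(+0.996778-0.080214i) = +0.020700-0.101642i

Re=0.0207 Im=-0.1016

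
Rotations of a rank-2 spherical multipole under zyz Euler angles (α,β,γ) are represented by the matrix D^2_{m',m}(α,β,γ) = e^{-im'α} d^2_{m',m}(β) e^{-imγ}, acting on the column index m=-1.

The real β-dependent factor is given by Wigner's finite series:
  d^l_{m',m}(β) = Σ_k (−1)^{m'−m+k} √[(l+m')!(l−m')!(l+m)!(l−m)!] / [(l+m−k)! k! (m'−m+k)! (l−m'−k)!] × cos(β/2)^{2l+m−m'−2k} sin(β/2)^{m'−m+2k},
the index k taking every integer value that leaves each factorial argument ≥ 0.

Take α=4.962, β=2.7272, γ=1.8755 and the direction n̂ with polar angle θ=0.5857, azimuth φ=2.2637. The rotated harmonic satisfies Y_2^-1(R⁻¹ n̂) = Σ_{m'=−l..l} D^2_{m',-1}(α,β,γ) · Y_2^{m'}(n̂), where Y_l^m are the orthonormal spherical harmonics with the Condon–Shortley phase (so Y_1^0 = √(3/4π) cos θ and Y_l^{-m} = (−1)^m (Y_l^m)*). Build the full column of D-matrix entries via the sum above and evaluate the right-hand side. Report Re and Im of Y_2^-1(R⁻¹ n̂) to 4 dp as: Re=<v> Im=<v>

Need the full column D^2_{m',-1} for m'=−2..2 at α=4.962, β=2.7272, γ=1.8755.
cos(β/2)=0.205717, sin(β/2)=0.978612
d^2_{-2,-1}: single k=1 term ⇒ +0.017039;  D = +0.012270-0.011823i
d^2_{-1,-1}: k∈[0..1] ⇒ +0.001791 -0.121586 = -0.119795;  D = -0.101857-0.063055i
d^2_{0,-1}: k∈[0..1] ⇒ -0.020869 +0.472255 = +0.451386;  D = -0.135421+0.430594i
d^2_{1,-1}: k∈[0..1] ⇒ +0.121586 -0.917152 = -0.795566;  D = +0.794359+0.043808i
d^2_{2,-1}: single k=0 term ⇒ -0.385595;  D = +0.074533+0.378323i
Y_2^{m'}(θ=0.5857,φ=2.2637) and Σ D·Y over m':
  (+0.0123-0.0118i)·(-0.0217+0.1160i)  (-0.1019-0.0631i)·(-0.2273-0.2738i)  (-0.1354+0.4306i)·(+0.3417+0.0000i)  (+0.7944+0.0438i)·(+0.2273-0.2738i)  (+0.0745+0.3783i)·(-0.0217-0.1160i)
Y_2^-1(R⁻¹ n̂) = +0.195572-0.033383i

Re=0.1956 Im=-0.0334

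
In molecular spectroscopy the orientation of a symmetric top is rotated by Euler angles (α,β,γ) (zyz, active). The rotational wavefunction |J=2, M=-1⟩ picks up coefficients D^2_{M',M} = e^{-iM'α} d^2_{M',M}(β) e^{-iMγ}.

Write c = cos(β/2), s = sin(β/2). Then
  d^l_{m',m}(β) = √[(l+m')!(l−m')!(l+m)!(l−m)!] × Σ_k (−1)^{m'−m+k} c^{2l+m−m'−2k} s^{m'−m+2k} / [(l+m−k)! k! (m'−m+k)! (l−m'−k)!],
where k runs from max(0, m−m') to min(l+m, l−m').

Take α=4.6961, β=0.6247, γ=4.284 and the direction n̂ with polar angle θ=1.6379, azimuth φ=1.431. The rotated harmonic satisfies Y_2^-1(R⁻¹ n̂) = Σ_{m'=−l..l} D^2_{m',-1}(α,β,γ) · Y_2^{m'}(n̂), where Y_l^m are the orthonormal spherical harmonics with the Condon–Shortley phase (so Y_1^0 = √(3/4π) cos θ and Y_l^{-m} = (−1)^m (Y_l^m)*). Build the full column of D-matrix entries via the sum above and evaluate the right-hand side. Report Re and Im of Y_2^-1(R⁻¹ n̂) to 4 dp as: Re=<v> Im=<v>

Need the full column D^2_{m',-1} for m'=−2..2 at α=4.6961, β=0.6247, γ=4.284.
cos(β/2)=0.951614, sin(β/2)=0.307296
d^2_{-2,-1}: single k=1 term ⇒ +0.529626;  D = +0.235585+0.474345i
d^2_{-1,-1}: k∈[0..1] ⇒ +0.820056 -0.256541 = +0.563515;  D = -0.508713+0.242406i
d^2_{0,-1}: k∈[0..1] ⇒ -0.648656 +0.067640 = -0.581016;  D = +0.241358+0.528513i
d^2_{1,-1}: k∈[0..1] ⇒ +0.256541 -0.008917 = +0.247623;  D = +0.226893-0.099182i
d^2_{2,-1}: single k=0 term ⇒ -0.055228;  D = -0.021294-0.050958i
Y_2^{m'}(θ=1.6379,φ=1.431) and Σ D·Y over m':
  (+0.2356+0.4743i)·(-0.3696-0.1061i)  (-0.5087+0.2424i)·(-0.0072+0.0512i)  (+0.2414+0.5285i)·(-0.3111+0.0000i)  (+0.2269-0.0992i)·(+0.0072+0.0512i)  (-0.0213-0.0510i)·(-0.3696+0.1061i)
Y_2^-1(R⁻¹ n̂) = -0.100587-0.365070i

Re=-0.1006 Im=-0.3651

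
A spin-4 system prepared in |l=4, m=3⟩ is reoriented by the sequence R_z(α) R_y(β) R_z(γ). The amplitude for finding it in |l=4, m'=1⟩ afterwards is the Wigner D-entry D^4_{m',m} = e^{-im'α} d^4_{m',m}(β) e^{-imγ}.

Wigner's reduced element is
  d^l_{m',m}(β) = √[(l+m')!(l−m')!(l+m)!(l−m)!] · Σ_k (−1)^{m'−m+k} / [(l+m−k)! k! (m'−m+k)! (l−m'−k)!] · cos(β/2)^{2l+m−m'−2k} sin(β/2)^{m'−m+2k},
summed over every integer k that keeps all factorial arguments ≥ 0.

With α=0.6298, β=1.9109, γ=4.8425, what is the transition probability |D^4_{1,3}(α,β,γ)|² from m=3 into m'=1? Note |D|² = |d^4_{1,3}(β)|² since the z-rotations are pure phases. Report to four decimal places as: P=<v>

Split into d^4_{1,3}(β=1.9109) × two z-phases.
Half-angle: c=0.577241, s=0.816574. N=√(120·6·5040·1)=1904.940944
The bounds max(0,m−m')=2 and min(l+m,l−m')=3 give 2 terms
  k=2: (−1)^0·1904.9409/(240)·0.5772^6·0.8166^2 = +0.195797
  k=3: (−1)^1·1904.9409/(144)·0.5772^4·0.8166^4 = -0.653025
d^4_{1,3}(1.9109) = +0.195797 -0.653025 = -0.457229
|D^4_{1,3}|² = |d^4_{1,3}(β)|² = (-0.457229)² = 0.209058 (the z-rotation phases have unit modulus)

P=0.2091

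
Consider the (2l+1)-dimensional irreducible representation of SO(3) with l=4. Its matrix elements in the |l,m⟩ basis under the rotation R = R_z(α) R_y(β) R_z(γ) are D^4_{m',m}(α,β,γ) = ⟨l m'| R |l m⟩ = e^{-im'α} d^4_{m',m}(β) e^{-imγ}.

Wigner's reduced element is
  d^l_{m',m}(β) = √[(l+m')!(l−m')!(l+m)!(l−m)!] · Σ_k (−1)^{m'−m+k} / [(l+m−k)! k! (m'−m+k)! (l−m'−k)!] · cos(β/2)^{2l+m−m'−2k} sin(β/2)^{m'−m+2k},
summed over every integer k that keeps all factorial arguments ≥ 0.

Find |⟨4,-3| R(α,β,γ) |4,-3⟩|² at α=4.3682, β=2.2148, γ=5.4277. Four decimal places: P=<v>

P=0.0019

Split into d^4_{-3,-3}(β=2.2148) × two z-phases.
Half-angle: c=0.446989, s=0.894540. N=√(1·5040·1·5040)=5040.000000
k: max(0,(-3)−(-3))=0 … min(4+(-3),4−(-3))=1
  k=0: (−1)^0·5040.0000/(5040)·0.4470^8·0.8945^0 = +0.001594
  k=1: (−1)^1·5040.0000/(720)·0.4470^6·0.8945^2 = -0.044676
d^4_{-3,-3}(2.2148) = +0.001594 -0.044676 = -0.043083
|D^4_{-3,-3}|² = |d^4_{-3,-3}(β)|² = (-0.043083)² = 0.001856 (the z-rotation phases have unit modulus)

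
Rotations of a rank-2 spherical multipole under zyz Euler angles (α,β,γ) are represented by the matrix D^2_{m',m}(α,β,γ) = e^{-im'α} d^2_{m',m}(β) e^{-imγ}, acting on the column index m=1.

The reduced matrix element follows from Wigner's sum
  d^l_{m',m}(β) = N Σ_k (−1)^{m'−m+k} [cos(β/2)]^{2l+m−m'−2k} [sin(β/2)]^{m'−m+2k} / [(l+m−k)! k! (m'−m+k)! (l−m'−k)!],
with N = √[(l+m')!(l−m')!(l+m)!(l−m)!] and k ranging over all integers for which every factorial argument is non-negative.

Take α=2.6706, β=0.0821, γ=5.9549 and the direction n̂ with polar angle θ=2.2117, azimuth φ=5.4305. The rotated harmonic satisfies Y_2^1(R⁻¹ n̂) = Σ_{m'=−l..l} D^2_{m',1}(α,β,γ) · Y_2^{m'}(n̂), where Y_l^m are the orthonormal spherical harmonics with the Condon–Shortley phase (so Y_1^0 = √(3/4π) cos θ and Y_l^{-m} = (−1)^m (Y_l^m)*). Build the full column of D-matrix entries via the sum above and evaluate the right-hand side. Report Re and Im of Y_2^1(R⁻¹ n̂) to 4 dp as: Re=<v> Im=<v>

Re=-0.3814 Im=0.0301

Need the full column D^2_{m',1} for m'=−2..2 at α=2.6706, β=0.0821, γ=5.9549.
cos(β/2)=0.999158, sin(β/2)=0.041038
d^2_{-2,1}: single k=3 term ⇒ +0.000138;  D = +0.000113-0.000080i
d^2_{-1,1}: k∈[2..3] ⇒ +0.005044 -0.000003 = +0.005041;  D = -0.004990+0.000717i
d^2_{0,1}: k∈[1..2] ⇒ +0.100269 -0.000169 = +0.100100;  D = +0.094755+0.032274i
d^2_{1,1}: k∈[0..1] ⇒ +0.996635 -0.005044 = +0.991591;  D = -0.691361-0.710825i
d^2_{2,1}: single k=0 term ⇒ -0.081870;  D = -0.024235-0.078200i
Y_2^{m'}(θ=2.2117,φ=5.4305) and Σ D·Y over m':
  (+0.0001-0.0001i)·(-0.0333+0.2459i)  (-0.0050+0.0007i)·(-0.2436-0.2788i)  (+0.0948+0.0323i)·(+0.0229+0.0000i)  (-0.6914-0.7108i)·(+0.2436-0.2788i)  (-0.0242-0.0782i)·(-0.0333-0.2459i)
Y_2^1(R⁻¹ n̂) = -0.381446+0.030148i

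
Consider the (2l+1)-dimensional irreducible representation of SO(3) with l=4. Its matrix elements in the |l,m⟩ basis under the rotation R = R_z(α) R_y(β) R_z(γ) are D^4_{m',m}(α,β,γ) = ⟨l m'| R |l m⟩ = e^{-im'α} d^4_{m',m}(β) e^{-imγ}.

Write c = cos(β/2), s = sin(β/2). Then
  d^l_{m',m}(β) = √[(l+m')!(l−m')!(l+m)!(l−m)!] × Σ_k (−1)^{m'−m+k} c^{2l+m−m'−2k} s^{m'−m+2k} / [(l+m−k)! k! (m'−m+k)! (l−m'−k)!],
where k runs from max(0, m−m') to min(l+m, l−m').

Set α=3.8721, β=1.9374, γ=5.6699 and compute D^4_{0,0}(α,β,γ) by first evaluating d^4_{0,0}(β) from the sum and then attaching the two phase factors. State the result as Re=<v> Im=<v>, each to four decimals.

D^4_{0,0}(3.8721,1.9374,5.6699) = e^{-i·0·3.8721}·d^4_{0,0}(1.9374)·e^{-i·0·5.6699}. Compute d first:
With c≡cos(β/2)=0.566371 and s≡sin(β/2)=0.824150, N=[24·24·24·24]^{1/2}=576.000000
Admissible k: 0..4 (factorial args all ≥0)
  k=0: (−1)^0·576.0000/(576)·0.5664^8·0.8242^0 = +0.010588
  k=1: (−1)^1·576.0000/(36)·0.5664^6·0.8242^2 = -0.358708
  k=2: (−1)^2·576.0000/(16)·0.5664^4·0.8242^4 = +1.708965
  k=3: (−1)^3·576.0000/(36)·0.5664^2·0.8242^6 = -1.608276
  k=4: (−1)^4·576.0000/(576)·0.5664^0·0.8242^8 = +0.212839
d^4_{0,0}(1.9374) = +0.010588 -0.358708 +1.708965 -1.608276 +0.212839 = -0.034592
D = (+1.000000+0.000000i)·(-0.034592)·(+1.000000+0.000000i) = -0.034592+0.000000i

Re=-0.0346 Im=0.0000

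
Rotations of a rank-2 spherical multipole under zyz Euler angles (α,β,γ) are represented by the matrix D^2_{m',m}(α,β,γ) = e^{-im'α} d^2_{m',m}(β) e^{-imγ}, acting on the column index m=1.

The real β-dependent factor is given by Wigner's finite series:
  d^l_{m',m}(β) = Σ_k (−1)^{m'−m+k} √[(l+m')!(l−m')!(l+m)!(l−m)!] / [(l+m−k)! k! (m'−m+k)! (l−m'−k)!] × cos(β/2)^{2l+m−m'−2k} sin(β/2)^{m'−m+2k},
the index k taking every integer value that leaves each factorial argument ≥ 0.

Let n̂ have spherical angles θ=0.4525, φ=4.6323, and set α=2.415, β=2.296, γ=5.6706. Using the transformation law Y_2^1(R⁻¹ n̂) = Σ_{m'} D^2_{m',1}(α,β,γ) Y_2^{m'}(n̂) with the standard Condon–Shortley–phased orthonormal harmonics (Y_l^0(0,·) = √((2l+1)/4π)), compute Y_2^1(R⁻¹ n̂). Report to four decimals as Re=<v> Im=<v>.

Need the full column D^2_{m',1} for m'=−2..2 at α=2.415, β=2.296, γ=5.6706.
cos(β/2)=0.410312, sin(β/2)=0.911945
d^2_{-2,1}: single k=3 term ⇒ +0.622373;  D = +0.415132-0.463695i
d^2_{-1,1}: k∈[2..3] ⇒ +0.420037 -0.691632 = -0.271595;  D = +0.269832-0.030897i
d^2_{0,1}: k∈[1..2] ⇒ +0.154308 -0.762248 = -0.607940;  D = -0.497395-0.349556i
d^2_{1,1}: k∈[0..1] ⇒ +0.028344 -0.420037 = -0.391693;  D = +0.089914+0.381233i
d^2_{2,1}: single k=0 term ⇒ -0.125992;  D = +0.059847-0.110870i
Y_2^{m'}(θ=0.4525,φ=4.6323) and Σ D·Y over m':
  (+0.4151-0.4637i)·(-0.0729-0.0118i)  (+0.2698-0.0309i)·(-0.0243+0.3028i)  (-0.4974-0.3496i)·(+0.4499+0.0000i)  (+0.0899+0.3812i)·(+0.0243+0.3028i)  (+0.0598-0.1109i)·(-0.0729+0.0118i)
Y_2^1(R⁻¹ n̂) = -0.373019-0.000625i

Re=-0.3730 Im=-0.0006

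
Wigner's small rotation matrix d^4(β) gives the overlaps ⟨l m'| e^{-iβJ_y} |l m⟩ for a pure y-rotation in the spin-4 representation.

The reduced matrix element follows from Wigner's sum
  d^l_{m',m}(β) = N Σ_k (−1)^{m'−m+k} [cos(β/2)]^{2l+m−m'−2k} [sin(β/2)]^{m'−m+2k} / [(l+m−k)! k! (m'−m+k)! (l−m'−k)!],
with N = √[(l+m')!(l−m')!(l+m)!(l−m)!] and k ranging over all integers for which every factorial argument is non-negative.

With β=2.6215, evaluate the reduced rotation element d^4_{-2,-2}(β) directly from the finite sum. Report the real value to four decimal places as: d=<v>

d^4_{-2,-2}(β=2.6215) via Wigner's sum:
c=cos(2.6215/2)=0.257125, s=sin(2.6215/2)=0.966378; N=√[2·720·2·720]=1440.000000
k∈{0,1,2} keeps every argument non-negative
  k=0: (−1)^0·1440.0000/(1440)·0.2571^8·0.9664^0 = +0.000019
  k=1: (−1)^1·1440.0000/(120)·0.2571^6·0.9664^2 = -0.003239
  k=2: (−1)^2·1440.0000/(96)·0.2571^4·0.9664^4 = +0.057182
d^4_{-2,-2}(2.6215) = +0.000019 -0.003239 +0.057182 = +0.053963

d=0.0540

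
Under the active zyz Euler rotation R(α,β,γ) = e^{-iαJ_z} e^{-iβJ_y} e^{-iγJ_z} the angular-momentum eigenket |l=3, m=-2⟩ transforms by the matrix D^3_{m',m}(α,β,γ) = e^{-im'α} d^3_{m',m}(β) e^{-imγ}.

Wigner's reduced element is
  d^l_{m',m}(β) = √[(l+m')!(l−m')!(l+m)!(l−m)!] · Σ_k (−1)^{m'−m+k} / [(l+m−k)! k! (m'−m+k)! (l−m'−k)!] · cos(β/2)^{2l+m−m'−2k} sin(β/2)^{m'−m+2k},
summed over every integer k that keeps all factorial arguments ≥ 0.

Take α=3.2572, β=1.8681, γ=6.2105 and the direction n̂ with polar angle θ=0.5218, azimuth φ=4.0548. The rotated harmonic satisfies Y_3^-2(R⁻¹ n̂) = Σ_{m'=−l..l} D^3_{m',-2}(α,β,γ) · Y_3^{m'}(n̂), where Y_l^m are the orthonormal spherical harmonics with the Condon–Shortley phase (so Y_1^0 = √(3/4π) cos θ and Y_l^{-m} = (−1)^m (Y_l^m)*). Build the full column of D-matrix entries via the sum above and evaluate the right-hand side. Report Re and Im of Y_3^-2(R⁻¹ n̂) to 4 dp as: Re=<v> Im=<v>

Need the full column D^3_{m',-2} for m'=−3..3 at α=3.2572, β=1.8681, γ=6.2105.
cos(β/2)=0.594583, sin(β/2)=0.804035
d^3_{-3,-2}: single k=1 term ⇒ +0.146356;  D = -0.143396-0.029285i
d^3_{-2,-2}: k∈[0..1] ⇒ +0.044185 -0.403988 = -0.359803;  D = -0.358478-0.030849i
d^3_{-1,-2}: k∈[0..1] ⇒ -0.188945 +0.691020 = +0.502075;  D = -0.501853+0.014941i
d^3_{0,-2}: k∈[0..1] ⇒ +0.442546 -0.809252 = -0.366706;  D = -0.362838+0.053121i
d^3_{1,-2}: k∈[0..1] ⇒ -0.691020 +0.631809 = -0.059211;  D = +0.057206-0.015278i
d^3_{2,-2}: k∈[0..1] ⇒ +0.738743 -0.270177 = +0.468566;  D = +0.435731-0.172314i
d^3_{3,-2}: single k=0 term ⇒ -0.489397;  D = +0.431305-0.231269i
Y_3^{m'}(θ=0.5218,φ=4.0548) and Σ D·Y over m':
  (-0.1434-0.0293i)·(+0.0475+0.0202i)  (-0.3585-0.0308i)·(-0.0557-0.2130i)  (-0.5019+0.0149i)·(-0.2715+0.3516i)  (-0.3628+0.0531i)·(+0.2452+0.0000i)  (+0.0572-0.0153i)·(+0.2715+0.3516i)  (+0.4357-0.1723i)·(-0.0557+0.2130i)  (+0.4313-0.2313i)·(-0.0475+0.0202i)
Y_3^-2(R⁻¹ n̂) = +0.066734+0.044348i

Re=0.0667 Im=0.0443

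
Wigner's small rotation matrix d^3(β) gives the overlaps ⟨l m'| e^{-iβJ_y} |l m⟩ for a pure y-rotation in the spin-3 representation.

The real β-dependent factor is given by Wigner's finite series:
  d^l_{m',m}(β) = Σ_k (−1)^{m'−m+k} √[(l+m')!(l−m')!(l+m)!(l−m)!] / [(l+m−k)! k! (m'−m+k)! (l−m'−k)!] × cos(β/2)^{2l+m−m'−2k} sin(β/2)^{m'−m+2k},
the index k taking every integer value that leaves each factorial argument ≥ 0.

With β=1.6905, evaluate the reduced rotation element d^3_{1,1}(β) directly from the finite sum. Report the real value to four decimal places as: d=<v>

d^3_{1,1}(β=1.6905) via Wigner's sum:
c=cos(1.6905/2)=0.663544, s=sin(1.6905/2)=0.748137; N=√[24·2·24·2]=48.000000
k∈{0,1,2} keeps every argument non-negative
  k=0: (−1)^0·48.0000/(48)·0.6635^6·0.7481^0 = +0.085353
  k=1: (−1)^1·48.0000/(6)·0.6635^4·0.7481^2 = -0.868024
  k=2: (−1)^2·48.0000/(8)·0.6635^2·0.7481^4 = +0.827591
d^3_{1,1}(1.6905) = +0.085353 -0.868024 +0.827591 = +0.044920

d=0.0449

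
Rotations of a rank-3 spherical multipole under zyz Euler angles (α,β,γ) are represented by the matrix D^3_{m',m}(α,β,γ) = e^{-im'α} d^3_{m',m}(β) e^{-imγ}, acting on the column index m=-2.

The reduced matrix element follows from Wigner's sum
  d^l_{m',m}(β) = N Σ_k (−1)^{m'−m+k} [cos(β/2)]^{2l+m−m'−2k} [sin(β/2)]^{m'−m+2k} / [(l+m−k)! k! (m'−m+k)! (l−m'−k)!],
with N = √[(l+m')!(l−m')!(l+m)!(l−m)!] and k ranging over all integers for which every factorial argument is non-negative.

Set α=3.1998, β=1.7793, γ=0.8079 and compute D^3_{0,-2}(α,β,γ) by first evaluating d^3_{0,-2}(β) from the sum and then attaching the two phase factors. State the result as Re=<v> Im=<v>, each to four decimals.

Re=0.0122 Im=-0.2710

Split into d^3_{0,-2}(β=1.7793) × two z-phases.
c=cos(1.7793/2)=0.629684, s=sin(1.7793/2)=0.776851; N=√[6·6·1·120]=65.726707
k: max(0,(-2)−(0))=0 … min(3+(-2),3−(0))=1
  k=0: (−1)^2·65.7267/(12)·0.6297^4·0.7769^2 = +0.519669
  k=1: (−1)^3·65.7267/(12)·0.6297^2·0.7769^4 = -0.790966
d^3_{0,-2}(1.7793) = +0.519669 -0.790966 = -0.271297
Phases: e^{-i·(0)·3.1998}=+1.000000+0.000000i, e^{-i·(-2)·0.8079}=-0.044988+0.998988i ⇒ D=+0.012205-0.271022i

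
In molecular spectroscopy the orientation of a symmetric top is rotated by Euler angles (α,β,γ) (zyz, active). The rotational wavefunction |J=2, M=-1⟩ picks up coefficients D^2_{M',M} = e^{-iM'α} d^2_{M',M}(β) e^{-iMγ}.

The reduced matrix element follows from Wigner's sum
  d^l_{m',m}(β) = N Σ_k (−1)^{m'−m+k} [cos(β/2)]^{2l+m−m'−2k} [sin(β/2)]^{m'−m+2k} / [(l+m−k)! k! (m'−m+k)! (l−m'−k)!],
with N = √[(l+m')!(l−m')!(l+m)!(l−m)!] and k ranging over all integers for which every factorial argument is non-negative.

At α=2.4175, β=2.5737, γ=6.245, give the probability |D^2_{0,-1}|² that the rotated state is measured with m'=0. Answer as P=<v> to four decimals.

P=0.3084

Split into d^2_{0,-1}(β=2.5737) × two z-phases.
With c≡cos(β/2)=0.280146 and s≡sin(β/2)=0.959957, N=[2·2·1·6]^{1/2}=4.898979
k: max(0,(-1)−(0))=0 … min(2+(-1),2−(0))=1
  k=0: (−1)^1·4.8990/(2)·0.2801^3·0.9600^1 = -0.051699
  k=1: (−1)^2·4.8990/(2)·0.2801^1·0.9600^3 = +0.607038
d^2_{0,-1}(2.5737) = -0.051699 +0.607038 = +0.555339
|D^2_{0,-1}|² = |d^2_{0,-1}(β)|² = (+0.555339)² = 0.308402 (the z-rotation phases have unit modulus)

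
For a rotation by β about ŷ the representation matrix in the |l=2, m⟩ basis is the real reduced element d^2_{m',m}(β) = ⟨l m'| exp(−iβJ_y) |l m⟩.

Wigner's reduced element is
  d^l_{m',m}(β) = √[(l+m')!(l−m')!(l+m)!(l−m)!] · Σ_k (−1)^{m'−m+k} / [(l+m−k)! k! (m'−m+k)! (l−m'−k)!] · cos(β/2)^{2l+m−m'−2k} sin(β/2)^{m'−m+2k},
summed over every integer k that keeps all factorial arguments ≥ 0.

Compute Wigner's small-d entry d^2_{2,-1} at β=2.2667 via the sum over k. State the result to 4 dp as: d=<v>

d=-0.6297

d^2_{2,-1}(β=2.2667) via Wigner's sum:
With c≡cos(β/2)=0.423628 and s≡sin(β/2)=0.905836, N=[24·1·1·6]^{1/2}=12.000000
k∈{0} keeps every argument non-negative
  k=0: (−1)^3·12.0000/(6)·0.4236^1·0.9058^3 = -0.629743
d^2_{2,-1}(2.2667) = -0.629743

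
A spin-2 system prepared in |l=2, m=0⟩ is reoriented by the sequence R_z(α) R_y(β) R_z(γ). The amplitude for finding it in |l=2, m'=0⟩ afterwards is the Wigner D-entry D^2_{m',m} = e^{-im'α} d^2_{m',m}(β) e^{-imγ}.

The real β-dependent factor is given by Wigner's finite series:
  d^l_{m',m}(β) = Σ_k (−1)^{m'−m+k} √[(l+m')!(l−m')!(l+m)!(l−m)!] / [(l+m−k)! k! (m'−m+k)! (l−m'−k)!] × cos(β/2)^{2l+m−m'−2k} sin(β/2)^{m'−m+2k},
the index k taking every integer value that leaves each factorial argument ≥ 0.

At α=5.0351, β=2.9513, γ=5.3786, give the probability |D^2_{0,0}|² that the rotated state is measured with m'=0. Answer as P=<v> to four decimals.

P=0.8956

Split into d^2_{0,0}(β=2.9513) × two z-phases.
With c≡cos(β/2)=0.095003 and s≡sin(β/2)=0.995477, N=[2·2·2·2]^{1/2}=4.000000
k∈{0,1,2} keeps every argument non-negative
  k=0: (−1)^0·4.0000/(4)·0.0950^4·0.9955^0 = +0.000081
  k=1: (−1)^1·4.0000/(1)·0.0950^2·0.9955^2 = -0.035776
  k=2: (−1)^2·4.0000/(4)·0.0950^0·0.9955^4 = +0.982030
d^2_{0,0}(2.9513) = +0.000081 -0.035776 +0.982030 = +0.946336
|D^2_{0,0}|² = |d^2_{0,0}(β)|² = (+0.946336)² = 0.895551 (the z-rotation phases have unit modulus)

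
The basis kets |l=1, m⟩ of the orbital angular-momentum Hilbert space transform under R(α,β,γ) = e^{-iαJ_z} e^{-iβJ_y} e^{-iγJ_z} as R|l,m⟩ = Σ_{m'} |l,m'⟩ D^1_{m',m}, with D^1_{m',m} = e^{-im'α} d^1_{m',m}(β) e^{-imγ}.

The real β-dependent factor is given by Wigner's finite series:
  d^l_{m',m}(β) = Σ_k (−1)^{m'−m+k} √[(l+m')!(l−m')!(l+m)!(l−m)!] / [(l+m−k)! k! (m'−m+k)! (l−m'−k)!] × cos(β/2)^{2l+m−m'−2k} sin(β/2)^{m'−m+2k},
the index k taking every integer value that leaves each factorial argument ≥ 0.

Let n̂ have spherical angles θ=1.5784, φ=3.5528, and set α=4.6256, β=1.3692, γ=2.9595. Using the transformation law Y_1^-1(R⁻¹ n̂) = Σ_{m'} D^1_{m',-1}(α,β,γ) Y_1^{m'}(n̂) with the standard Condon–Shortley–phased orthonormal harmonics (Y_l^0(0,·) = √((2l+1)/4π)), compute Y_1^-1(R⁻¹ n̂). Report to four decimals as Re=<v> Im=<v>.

Need the full column D^1_{m',-1} for m'=−1..1 at α=4.6256, β=1.3692, γ=2.9595.
cos(β/2)=0.774672, sin(β/2)=0.632363
d^1_{-1,-1}: single k=0 term ⇒ +0.600117;  D = +0.159423+0.578554i
d^1_{0,-1}: single k=0 term ⇒ -0.692787;  D = +0.681333-0.125455i
d^1_{1,-1}: single k=0 term ⇒ +0.399883;  D = -0.038053-0.398069i
Y_1^{m'}(θ=1.5784,φ=3.5528) and Σ D·Y over m':
  (+0.1594+0.5786i)·(-0.3167+0.1381i)  (+0.6813-0.1255i)·(-0.0037+0.0000i)  (-0.0381-0.3981i)·(+0.3167+0.1381i)
Y_1^-1(R⁻¹ n̂) = -0.089993-0.292054i

Re=-0.0900 Im=-0.2921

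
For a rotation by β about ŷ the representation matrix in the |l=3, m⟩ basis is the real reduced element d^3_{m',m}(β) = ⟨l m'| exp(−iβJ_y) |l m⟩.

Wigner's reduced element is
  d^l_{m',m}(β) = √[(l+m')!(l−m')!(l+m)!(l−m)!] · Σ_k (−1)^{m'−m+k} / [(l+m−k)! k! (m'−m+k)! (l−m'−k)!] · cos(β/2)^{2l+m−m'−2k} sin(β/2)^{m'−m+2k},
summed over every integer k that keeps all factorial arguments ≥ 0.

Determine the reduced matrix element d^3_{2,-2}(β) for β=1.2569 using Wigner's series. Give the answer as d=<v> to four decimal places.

d=0.3495

d^3_{2,-2}(β=1.2569) via Wigner's sum:
c=cos(1.2569/2)=0.808940, s=sin(1.2569/2)=0.587892; N=√[120·1·1·120]=120.000000
Admissible k: 0..1 (factorial args all ≥0)
  k=0: (−1)^4·120.0000/(24)·0.8089^2·0.5879^4 = +0.390833
  k=1: (−1)^5·120.0000/(120)·0.8089^0·0.5879^6 = -0.041284
d^3_{2,-2}(1.2569) = +0.390833 -0.041284 = +0.349549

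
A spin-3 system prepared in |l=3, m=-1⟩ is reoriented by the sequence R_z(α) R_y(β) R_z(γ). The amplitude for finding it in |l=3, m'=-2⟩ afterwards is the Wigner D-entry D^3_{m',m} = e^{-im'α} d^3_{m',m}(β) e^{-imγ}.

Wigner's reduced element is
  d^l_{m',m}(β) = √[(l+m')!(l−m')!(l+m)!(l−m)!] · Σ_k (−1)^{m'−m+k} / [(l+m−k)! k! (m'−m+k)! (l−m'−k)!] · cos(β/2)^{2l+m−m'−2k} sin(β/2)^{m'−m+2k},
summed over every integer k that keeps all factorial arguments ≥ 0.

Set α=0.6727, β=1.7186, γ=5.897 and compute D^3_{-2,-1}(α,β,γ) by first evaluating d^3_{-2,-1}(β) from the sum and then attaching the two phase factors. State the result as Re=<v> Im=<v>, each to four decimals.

Re=-0.2760 Im=-0.3936

D^3_{-2,-1}(0.6727,1.7186,5.897) = e^{-i·-2·0.6727}·d^3_{-2,-1}(1.7186)·e^{-i·-1·5.897}. Compute d first:
c=cos(1.7186/2)=0.652968, s=sin(1.7186/2)=0.757386; N=√[1·120·2·24]=75.894664
k: max(0,(-1)−(-2))=1 … min(3+(-1),3−(-2))=2
  k=1: (−1)^0·75.8947/(24)·0.6530^5·0.7574^1 = +0.284299
  k=2: (−1)^1·75.8947/(12)·0.6530^3·0.7574^3 = -0.764991
d^3_{-2,-1}(1.7186) = +0.284299 -0.764991 = -0.480692
D = (+0.223493+0.974706i)·(-0.480692)·(+0.926353-0.376657i) = -0.275996-0.393562i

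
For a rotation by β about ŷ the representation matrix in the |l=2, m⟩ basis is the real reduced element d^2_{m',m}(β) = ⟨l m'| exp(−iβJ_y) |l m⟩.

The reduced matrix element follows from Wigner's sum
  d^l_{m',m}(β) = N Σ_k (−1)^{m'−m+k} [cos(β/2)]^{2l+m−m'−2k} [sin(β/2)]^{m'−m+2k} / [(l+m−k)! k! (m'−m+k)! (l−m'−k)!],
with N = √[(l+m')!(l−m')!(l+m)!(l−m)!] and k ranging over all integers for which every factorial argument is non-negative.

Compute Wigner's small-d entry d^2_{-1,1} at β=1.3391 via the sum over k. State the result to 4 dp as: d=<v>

d^2_{-1,1}(β=1.3391) via Wigner's sum:
With c≡cos(β/2)=0.784101 and s≡sin(β/2)=0.620633, N=[1·6·6·1]^{1/2}=6.000000
Admissible k: 2..3 (factorial args all ≥0)
  k=2: (−1)^0·6.0000/(2)·0.7841^2·0.6206^2 = +0.710453
  k=3: (−1)^1·6.0000/(6)·0.7841^0·0.6206^4 = -0.148368
d^2_{-1,1}(1.3391) = +0.710453 -0.148368 = +0.562085

d=0.5621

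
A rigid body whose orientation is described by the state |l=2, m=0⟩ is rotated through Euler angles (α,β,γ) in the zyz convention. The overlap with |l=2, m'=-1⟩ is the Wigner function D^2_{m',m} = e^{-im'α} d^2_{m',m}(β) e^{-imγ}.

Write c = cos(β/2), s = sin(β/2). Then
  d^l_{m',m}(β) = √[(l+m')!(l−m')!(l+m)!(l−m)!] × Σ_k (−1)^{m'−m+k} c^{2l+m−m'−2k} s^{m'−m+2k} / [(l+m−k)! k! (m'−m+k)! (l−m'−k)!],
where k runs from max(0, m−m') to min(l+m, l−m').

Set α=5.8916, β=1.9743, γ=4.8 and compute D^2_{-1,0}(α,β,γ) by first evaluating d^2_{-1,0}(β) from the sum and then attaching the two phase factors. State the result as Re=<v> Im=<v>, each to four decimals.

Re=-0.4088 Im=0.1688

D^2_{-1,0}(5.8916,1.9743,4.8) = e^{-i·-1·5.8916}·d^2_{-1,0}(1.9743)·e^{-i·0·4.8}. Compute d first:
c=cos(1.9743/2)=0.551070, s=sin(1.9743/2)=0.834459; N=√[1·6·2·2]=4.898979
k∈{1,2} keeps every argument non-negative
  k=1: (−1)^0·4.8990/(2)·0.5511^3·0.8345^1 = +0.342059
  k=2: (−1)^1·4.8990/(2)·0.5511^1·0.8345^3 = -0.784327
d^2_{-1,0}(1.9743) = +0.342059 -0.784327 = -0.442268
Attach z-rotation phases: D = e^{-i(-1)(5.8916)}·(-0.442268)·e^{-i(0)(4.8)} = -0.408791+0.168793i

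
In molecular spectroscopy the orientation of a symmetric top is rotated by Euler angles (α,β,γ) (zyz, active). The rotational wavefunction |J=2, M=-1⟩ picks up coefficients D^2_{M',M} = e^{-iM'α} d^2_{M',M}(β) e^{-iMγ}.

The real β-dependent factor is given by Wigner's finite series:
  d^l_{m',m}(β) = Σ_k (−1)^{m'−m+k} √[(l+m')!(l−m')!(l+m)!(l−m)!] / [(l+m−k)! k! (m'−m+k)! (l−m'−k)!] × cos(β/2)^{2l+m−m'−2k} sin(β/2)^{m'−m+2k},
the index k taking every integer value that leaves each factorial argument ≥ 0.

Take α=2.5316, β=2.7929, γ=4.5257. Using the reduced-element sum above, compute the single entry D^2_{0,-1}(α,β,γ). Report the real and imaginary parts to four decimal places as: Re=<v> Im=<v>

Re=-0.0730 Im=-0.3864

Split into d^2_{0,-1}(β=2.7929) × two z-phases.
c=cos(2.7929/2)=0.173464, s=sin(2.7929/2)=0.984840; N=√[2·2·1·6]=4.898979
k∈{0,1} keeps every argument non-negative
  k=0: (−1)^1·4.8990/(2)·0.1735^3·0.9848^1 = -0.012591
  k=1: (−1)^2·4.8990/(2)·0.1735^1·0.9848^3 = +0.405867
d^2_{0,-1}(2.7929) = -0.012591 +0.405867 = +0.393275
Attach z-rotation phases: D = e^{-i(0)(2.5316)}·(+0.393275)·e^{-i(-1)(4.5257)} = -0.072994-0.386442i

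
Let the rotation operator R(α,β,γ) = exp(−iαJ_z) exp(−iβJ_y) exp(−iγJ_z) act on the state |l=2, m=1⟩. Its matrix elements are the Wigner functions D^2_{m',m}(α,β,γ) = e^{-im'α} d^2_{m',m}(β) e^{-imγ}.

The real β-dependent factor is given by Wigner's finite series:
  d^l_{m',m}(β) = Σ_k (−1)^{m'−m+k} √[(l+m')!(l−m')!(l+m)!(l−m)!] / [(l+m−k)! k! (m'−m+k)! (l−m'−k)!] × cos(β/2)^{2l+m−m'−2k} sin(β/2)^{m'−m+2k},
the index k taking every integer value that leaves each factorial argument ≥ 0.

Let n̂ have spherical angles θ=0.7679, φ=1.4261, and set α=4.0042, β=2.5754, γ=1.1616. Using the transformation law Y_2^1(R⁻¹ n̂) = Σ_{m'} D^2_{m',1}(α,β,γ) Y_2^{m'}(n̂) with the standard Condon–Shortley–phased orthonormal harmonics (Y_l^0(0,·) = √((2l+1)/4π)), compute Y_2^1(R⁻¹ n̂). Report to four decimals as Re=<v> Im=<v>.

Re=-0.2114 Im=-0.1769

Need the full column D^2_{m',1} for m'=−2..2 at α=4.0042, β=2.5754, γ=1.1616.
cos(β/2)=0.279330, sin(β/2)=0.960195
d^2_{-2,1}: single k=3 term ⇒ +0.494568;  D = +0.418073+0.264221i
d^2_{-1,1}: k∈[2..3] ⇒ +0.215812 -0.850037 = -0.634225;  D = +0.606087-0.186816i
d^2_{0,1}: k∈[1..2] ⇒ +0.051261 -0.605720 = -0.554459;  D = -0.220604+0.508683i
d^2_{1,1}: k∈[0..1] ⇒ +0.006088 -0.215812 = -0.209724;  D = -0.091866-0.188533i
d^2_{2,1}: single k=0 term ⇒ -0.041855;  D = +0.040503+0.010549i
Y_2^{m'}(θ=0.7679,φ=1.4261) and Σ D·Y over m':
  (+0.4181+0.2642i)·(-0.1786-0.0532i)  (+0.6061-0.1868i)·(+0.0557-0.3820i)  (-0.2206+0.5087i)·(+0.1742+0.0000i)  (-0.0919-0.1885i)·(-0.0557-0.3820i)  (+0.0405+0.0105i)·(-0.1786+0.0532i)
Y_2^1(R⁻¹ n̂) = -0.211397-0.176865i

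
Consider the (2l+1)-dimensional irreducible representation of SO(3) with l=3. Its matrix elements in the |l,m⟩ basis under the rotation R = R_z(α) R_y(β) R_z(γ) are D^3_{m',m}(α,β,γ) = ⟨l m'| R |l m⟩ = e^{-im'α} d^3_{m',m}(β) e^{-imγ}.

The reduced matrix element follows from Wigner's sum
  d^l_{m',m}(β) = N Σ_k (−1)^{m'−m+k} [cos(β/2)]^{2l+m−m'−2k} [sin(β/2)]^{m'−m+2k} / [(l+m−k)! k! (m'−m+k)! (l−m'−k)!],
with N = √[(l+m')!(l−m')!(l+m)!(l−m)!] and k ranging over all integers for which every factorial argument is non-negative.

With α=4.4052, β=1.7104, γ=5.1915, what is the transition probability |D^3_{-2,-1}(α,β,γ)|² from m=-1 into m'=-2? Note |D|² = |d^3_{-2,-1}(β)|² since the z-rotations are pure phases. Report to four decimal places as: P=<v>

D^3_{-2,-1}(4.4052,1.7104,5.1915) = e^{-i·-2·4.4052}·d^3_{-2,-1}(1.7104)·e^{-i·-1·5.1915}. Compute d first:
c=cos(1.7104/2)=0.656068, s=sin(1.7104/2)=0.754702; N=√[1·120·2·24]=75.894664
k∈{1,2} keeps every argument non-negative
  k=1: (−1)^0·75.8947/(24)·0.6561^5·0.7547^1 = +0.290080
  k=2: (−1)^1·75.8947/(12)·0.6561^3·0.7547^3 = -0.767719
d^3_{-2,-1}(1.7104) = +0.290080 -0.767719 = -0.477639
|D^3_{-2,-1}|² = |d^3_{-2,-1}(β)|² = (-0.477639)² = 0.228139 (the z-rotation phases have unit modulus)

P=0.2281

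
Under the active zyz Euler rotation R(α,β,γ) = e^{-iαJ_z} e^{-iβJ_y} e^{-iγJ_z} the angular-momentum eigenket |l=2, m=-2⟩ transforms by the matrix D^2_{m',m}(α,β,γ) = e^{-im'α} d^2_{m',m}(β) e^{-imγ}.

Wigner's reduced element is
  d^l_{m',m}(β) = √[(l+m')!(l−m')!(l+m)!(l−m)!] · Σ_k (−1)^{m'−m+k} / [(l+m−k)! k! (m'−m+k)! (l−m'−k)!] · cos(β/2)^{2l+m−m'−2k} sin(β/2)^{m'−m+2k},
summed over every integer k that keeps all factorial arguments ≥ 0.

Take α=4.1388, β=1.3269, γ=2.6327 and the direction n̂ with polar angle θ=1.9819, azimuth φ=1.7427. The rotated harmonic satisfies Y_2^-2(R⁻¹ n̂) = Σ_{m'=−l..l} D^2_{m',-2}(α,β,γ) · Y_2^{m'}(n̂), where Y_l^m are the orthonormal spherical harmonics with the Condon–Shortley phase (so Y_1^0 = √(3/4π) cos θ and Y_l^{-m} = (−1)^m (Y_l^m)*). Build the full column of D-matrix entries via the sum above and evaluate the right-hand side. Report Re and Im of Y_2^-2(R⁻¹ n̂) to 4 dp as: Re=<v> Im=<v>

Need the full column D^2_{m',-2} for m'=−2..2 at α=4.1388, β=1.3269, γ=2.6327.
cos(β/2)=0.787872, sin(β/2)=0.615839
d^2_{-2,-2}: single k=0 term ⇒ +0.385322;  D = +0.215710+0.319283i
d^2_{-1,-2}: single k=0 term ⇒ -0.602372;  D = +0.602244-0.012395i
d^2_{0,-2}: single k=0 term ⇒ +0.576662;  D = +0.302893-0.490709i
d^2_{1,-2}: single k=0 term ⇒ -0.368033;  D = -0.158156-0.332318i
d^2_{2,-2}: single k=0 term ⇒ +0.143836;  D = -0.142634-0.018559i
Y_2^{m'}(θ=1.9819,φ=1.7427) and Σ D·Y over m':
  (+0.2157+0.3193i)·(-0.3056+0.1094i)  (+0.6022-0.0124i)·(+0.0484+0.2788i)  (+0.3029-0.4907i)·(-0.1643+0.0000i)  (-0.1582-0.3323i)·(-0.0484+0.2788i)  (-0.1426-0.0186i)·(-0.3056-0.1094i)
Y_2^-2(R⁻¹ n̂) = +0.023871+0.167240i

Re=0.0239 Im=0.1672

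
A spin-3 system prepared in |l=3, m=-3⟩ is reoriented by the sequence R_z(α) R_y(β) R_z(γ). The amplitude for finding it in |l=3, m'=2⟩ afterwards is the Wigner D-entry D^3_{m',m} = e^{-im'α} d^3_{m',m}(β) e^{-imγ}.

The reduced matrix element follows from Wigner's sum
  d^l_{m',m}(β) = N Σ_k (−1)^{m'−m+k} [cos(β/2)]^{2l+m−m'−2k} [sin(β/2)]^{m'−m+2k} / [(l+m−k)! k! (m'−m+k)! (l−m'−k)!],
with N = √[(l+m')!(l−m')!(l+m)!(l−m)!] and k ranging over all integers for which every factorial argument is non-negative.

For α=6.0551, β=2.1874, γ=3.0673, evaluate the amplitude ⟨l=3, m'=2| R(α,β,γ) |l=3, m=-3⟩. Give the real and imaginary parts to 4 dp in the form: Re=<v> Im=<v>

Re=0.6054 Im=0.1439

Split into d^3_{2,-3}(β=2.1874) × two z-phases.
c=cos(2.1874/2)=0.459202, s=sin(2.1874/2)=0.888332; N=√[120·1·1·720]=293.938769
The bounds max(0,m−m')=0 and min(l+m,l−m')=0 give 1 term
  k=0: (−1)^5·293.9388/(120)·0.4592^1·0.8883^5 = -0.622237
d^3_{2,-3}(2.1874) = -0.622237
D = (+0.897746+0.440514i)·(-0.622237)·(-0.975265+0.221037i) = +0.605381+0.143850i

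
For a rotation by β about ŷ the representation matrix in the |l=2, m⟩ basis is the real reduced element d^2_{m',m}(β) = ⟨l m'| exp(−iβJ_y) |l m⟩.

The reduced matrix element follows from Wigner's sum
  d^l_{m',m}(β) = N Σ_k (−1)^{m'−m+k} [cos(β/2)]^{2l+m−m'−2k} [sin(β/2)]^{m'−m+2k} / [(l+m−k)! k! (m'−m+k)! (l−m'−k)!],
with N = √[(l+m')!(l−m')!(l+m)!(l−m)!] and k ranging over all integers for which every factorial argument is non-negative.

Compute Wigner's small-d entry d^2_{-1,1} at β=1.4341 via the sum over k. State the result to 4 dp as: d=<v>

d=0.5496

d^2_{-1,1}(β=1.4341) via Wigner's sum:
c=cos(1.4341/2)=0.753748, s=sin(1.4341/2)=0.657164; N=√[1·6·6·1]=6.000000
k: max(0,(1)−(-1))=2 … min(2+(1),2−(-1))=3
  k=2: (−1)^0·6.0000/(2)·0.7537^2·0.6572^2 = +0.736073
  k=3: (−1)^1·6.0000/(6)·0.7537^0·0.6572^4 = -0.186507
d^2_{-1,1}(1.4341) = +0.736073 -0.186507 = +0.549566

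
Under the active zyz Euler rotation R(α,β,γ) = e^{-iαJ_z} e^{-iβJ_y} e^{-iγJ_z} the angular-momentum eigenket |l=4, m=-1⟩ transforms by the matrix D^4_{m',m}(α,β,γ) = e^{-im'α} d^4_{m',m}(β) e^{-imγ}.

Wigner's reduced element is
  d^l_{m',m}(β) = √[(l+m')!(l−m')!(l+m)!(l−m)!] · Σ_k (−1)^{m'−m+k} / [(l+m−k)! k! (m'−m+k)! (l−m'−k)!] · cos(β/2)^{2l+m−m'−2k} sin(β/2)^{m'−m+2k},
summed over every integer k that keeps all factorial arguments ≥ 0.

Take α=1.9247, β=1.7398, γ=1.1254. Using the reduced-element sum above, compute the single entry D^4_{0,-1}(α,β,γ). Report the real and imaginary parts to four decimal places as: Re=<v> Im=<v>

First d^4_{0,-1}(β=1.7398), then the phase factors e^{-i(0)α} and e^{-i(-1)γ}:
Half-angle: c=0.644903, s=0.764264. N=√(24·24·6·120)=643.987578
The bounds max(0,m−m')=0 and min(l+m,l−m')=3 give 4 terms
  k=0: (−1)^1·643.9876/(144)·0.6449^7·0.7643^1 = -0.158569
  k=1: (−1)^2·643.9876/(24)·0.6449^5·0.7643^3 = +1.336193
  k=2: (−1)^3·643.9876/(24)·0.6449^3·0.7643^5 = -1.876583
  k=3: (−1)^4·643.9876/(144)·0.6449^1·0.7643^7 = +0.439253
d^4_{0,-1}(1.7398) = -0.158569 +1.336193 -1.876583 +0.439253 = -0.259706
Attach z-rotation phases: D = e^{-i(0)(1.9247)}·(-0.259706)·e^{-i(-1)(1.1254)} = -0.111885-0.234369i

Re=-0.1119 Im=-0.2344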